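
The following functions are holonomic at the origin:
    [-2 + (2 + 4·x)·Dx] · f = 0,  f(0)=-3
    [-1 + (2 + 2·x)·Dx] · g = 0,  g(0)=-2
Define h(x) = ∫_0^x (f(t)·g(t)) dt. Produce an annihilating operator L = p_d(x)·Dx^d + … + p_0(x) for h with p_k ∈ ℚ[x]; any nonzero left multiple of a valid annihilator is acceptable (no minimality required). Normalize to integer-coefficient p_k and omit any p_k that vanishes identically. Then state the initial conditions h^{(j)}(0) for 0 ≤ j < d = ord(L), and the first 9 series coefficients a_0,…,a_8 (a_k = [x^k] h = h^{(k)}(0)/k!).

f: a_k = -3, -3, 3/2, -3/2, 15/8, -21/8, 63/16, -99/16, 1287/128, …
g: a_k = -2, -1, 1/4, -1/8, 5/64, -7/128, 21/512, -33/1024, 429/16384, …
L₀ := L_f ⊗_s L_g (sym. prod.), ord ≤ 1.
Integrate: L := L₀·Dx.
L = (-3 - 4·x)·Dx + (2 + 6·x + 4·x^2)·Dx^2  (order 2).
h: a_k = 0, 6, 9/2, -1/4, 9/32, -111/320, 117/256, -2271/3584, 7497/8192, …
ICs: h(0) = 0, h′(0) = 6.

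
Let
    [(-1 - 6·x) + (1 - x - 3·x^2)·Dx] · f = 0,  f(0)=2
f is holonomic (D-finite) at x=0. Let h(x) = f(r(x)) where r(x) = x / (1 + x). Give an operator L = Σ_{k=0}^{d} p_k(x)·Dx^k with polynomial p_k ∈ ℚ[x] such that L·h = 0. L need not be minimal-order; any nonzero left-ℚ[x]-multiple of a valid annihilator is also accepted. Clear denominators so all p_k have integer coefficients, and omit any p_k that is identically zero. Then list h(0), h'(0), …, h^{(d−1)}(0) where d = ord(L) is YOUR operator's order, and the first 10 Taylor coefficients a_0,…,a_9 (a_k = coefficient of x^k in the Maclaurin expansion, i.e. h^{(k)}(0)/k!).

L = (1 + 7·x) + (-1 - 2·x + 2·x^2 + 3·x^3)·Dx  (order 1).
h: a_k = 2, 2, 6, 0, 18, -18, 72, -126, 342, -720, …
ICs: h(0) = 2.

f: a_k = 2, 2, 8, 14, 38, 80, 194, 434, 1016, 2318, …
Change of var in L_f (x↦r) gives L₀.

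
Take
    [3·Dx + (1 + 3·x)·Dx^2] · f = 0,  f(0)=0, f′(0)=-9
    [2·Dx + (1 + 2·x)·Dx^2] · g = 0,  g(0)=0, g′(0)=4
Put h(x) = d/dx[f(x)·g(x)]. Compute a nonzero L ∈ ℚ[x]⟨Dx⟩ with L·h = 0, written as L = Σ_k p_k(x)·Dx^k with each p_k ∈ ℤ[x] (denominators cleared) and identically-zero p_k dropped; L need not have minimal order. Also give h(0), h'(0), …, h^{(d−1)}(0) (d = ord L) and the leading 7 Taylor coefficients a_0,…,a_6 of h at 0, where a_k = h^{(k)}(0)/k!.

L = (156 + 720·x + 864·x^2) + (310 + 2244·x + 5400·x^2 + 4320·x^3)·Dx + (88 + 860·x + 3132·x^2 + 5040·x^3 + 3024·x^4)·Dx^2 + (5 + 62·x + 305·x^2 + 744·x^3 + 900·x^4 + 432·x^5)·Dx^3  (order 3).
h: a_k = 0, -72, 270, -840, 2475, -35802/5, 20622, …
ICs: h(0) = 0, h′(0) = -72, h′′(0) = 540.

f: a_k = 0, -9, 27/2, -27, 243/4, -729/5, 729/2, …
g: a_k = 0, 4, -4, 16/3, -8, 64/5, -64/3, …
L₀ := L_f ⊗_s L_g (sym. prod.), ord ≤ 4.
Differentiate: ansatz ord ≤ ord L₀ ⇒ L.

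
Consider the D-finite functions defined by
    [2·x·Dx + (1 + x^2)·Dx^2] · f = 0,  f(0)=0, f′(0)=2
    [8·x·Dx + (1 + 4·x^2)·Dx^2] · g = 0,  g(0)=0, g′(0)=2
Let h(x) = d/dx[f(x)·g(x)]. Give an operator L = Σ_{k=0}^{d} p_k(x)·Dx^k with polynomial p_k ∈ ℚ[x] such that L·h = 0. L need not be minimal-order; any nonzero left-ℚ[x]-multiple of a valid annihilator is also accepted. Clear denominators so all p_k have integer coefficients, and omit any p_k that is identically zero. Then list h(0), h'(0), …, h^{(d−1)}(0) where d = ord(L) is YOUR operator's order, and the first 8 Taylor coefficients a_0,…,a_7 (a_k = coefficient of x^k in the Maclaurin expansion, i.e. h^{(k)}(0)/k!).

f: a_k = 0, 2, 0, -2/3, 0, 2/5, 0, -2/7, …
g: a_k = 0, 2, 0, -8/3, 0, 32/5, 0, -128/7, …
h₀=f·g: eliminate ⇒ L₀, order ≤ 2·2.
Differentiate: ansatz ord ≤ ord L₀ ⇒ L.
L = (-96·x - 800·x^3 - 1024·x^5 + 640·x^7 + 1536·x^9) + (-20 - 412·x^2 - 1440·x^4 - 896·x^6 + 2240·x^8 + 2304·x^10)·Dx + (-40·x - 280·x^3 - 480·x^5 + 272·x^7 + 1280·x^9 + 768·x^11)·Dx^2 + (-1 - 10·x^2 - 29·x^4 + 116·x^8 + 160·x^10 + 64·x^12)·Dx^3  (order 3).
h: a_k = 0, 8, 0, -80/3, 0, 1384/15, 0, -7136/21, …
ICs: h(0) = 0, h′(0) = 8, h′′(0) = 0.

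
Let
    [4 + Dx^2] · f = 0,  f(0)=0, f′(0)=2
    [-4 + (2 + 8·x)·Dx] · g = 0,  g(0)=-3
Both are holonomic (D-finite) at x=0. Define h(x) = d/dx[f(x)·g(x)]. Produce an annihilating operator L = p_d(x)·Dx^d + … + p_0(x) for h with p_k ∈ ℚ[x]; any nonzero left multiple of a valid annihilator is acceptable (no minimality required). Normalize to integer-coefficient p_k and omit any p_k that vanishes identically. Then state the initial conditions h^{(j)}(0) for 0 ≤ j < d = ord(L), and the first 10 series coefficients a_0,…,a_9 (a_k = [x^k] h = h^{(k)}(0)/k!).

f: a_k = 0, 2, 0, -4/3, 0, 4/15, 0, -8/315, 0, 4/2835, …
g: a_k = -3, -6, 6, -12, 30, -84, 252, -792, 2574, -8580, …
h₀=f·g: eliminate ⇒ L₀, order ≤ 2·1.
Differentiate: ansatz ord ≤ ord L₀ ⇒ L.
L = (8 + 96·x + 256·x^2 + 256·x^3 + 256·x^4) + (2 - 48·x^2 - 64·x^3)·Dx + (1 + 10·x + 36·x^2 + 64·x^3 + 64·x^4)·Dx^2  (order 2).
h: a_k = -6, -24, 48, -64, 256, -4608/5, 48896/15, -247808/21, 4554752/105, -4354048/27, …
ICs: h(0) = -6, h′(0) = -24.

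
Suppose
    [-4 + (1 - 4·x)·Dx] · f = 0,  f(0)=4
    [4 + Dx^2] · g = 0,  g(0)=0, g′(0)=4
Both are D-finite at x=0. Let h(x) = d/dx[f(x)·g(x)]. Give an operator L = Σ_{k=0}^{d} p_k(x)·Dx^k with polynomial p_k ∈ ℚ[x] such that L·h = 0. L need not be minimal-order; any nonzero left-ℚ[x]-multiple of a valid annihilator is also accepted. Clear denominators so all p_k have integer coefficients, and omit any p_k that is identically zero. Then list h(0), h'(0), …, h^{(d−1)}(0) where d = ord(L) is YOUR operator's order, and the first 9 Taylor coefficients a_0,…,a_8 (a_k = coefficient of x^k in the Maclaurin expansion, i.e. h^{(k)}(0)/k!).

L = (-28 - 32·x + 64·x^2) + (-8 + 32·x)·Dx + (1 - 8·x + 16·x^2)·Dx^2  (order 2).
h: a_k = 16, 128, 736, 11776/3, 58912/3, 471296/5, 19794368/45, 633419776/315, 407198432/45, …
ICs: h(0) = 16, h′(0) = 128.

f: a_k = 4, 16, 64, 256, 1024, 4096, 16384, 65536, 262144, …
g: a_k = 0, 4, 0, -8/3, 0, 8/15, 0, -16/315, 0, …
L₀ := L_f ⊗_s L_g (sym. prod.), ord ≤ 2.
Derive L from L₀ (diff closure).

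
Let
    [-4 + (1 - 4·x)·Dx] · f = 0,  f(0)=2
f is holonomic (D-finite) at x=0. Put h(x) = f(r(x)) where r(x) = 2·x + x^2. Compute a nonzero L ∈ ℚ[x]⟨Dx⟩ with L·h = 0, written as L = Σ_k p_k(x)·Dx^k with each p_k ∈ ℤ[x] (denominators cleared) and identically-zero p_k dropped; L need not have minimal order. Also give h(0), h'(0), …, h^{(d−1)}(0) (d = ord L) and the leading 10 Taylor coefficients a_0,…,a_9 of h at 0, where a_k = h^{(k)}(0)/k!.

f: a_k = 2, 8, 32, 128, 512, 2048, 8192, 32768, 131072, 524288, …
Substitute x→r, Dx→(1/r')Dx; clear ⇒ L₀.
L = (8 + 8·x) + (-1 + 8·x + 4·x^2)·Dx  (order 1).
h: a_k = 2, 16, 136, 1152, 9760, 82688, 700544, 5935104, 50283008, 426004480, …
ICs: h(0) = 2.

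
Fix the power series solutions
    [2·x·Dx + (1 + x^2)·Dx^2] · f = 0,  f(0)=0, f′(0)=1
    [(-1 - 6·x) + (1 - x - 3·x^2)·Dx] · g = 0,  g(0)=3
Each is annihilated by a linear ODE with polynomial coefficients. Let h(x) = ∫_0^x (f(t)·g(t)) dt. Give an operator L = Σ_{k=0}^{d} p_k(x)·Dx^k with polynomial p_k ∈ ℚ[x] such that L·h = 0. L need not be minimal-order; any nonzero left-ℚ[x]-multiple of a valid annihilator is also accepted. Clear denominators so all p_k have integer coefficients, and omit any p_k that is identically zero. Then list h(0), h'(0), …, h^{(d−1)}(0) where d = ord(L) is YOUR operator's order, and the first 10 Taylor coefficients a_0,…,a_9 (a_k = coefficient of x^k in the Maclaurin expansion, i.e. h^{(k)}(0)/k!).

L = (6 + 2·x + 18·x^2)·Dx + (2 + 10·x + 4·x^2 + 18·x^3)·Dx^2 + (-1 + x + 2·x^2 + x^3 + 3·x^4)·Dx^3  (order 3).
h: a_k = 0, 0, 3/2, 1, 11/4, 4, 134/15, 568/35, 9589/280, 21517/315, …
ICs: h(0) = 0, h′(0) = 0, h′′(0) = 3.

f: a_k = 0, 1, 0, -1/3, 0, 1/5, 0, -1/7, 0, 1/9, …
g: a_k = 3, 3, 12, 21, 57, 120, 291, 651, 1524, 3477, …
f·g: L₀ = L_f ⊗_s L_g, ord ≤ 2·1.
∫: right-multiply L₀ by Dx.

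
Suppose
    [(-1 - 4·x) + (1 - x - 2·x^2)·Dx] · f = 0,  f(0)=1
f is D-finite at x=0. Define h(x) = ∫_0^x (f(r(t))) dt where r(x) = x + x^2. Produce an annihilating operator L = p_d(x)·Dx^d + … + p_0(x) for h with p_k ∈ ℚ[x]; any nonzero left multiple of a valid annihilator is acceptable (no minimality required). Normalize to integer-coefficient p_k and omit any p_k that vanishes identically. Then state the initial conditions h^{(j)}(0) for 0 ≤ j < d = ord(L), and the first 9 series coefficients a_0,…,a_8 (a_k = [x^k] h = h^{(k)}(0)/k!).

L = (1 + 6·x + 12·x^2 + 8·x^3)·Dx + (-1 + x + 3·x^2 + 4·x^3 + 2·x^4)·Dx^2  (order 2).
h: a_k = 0, 1, 1/2, 4/3, 11/4, 29/5, 40/3, 219/7, 597/8, …
ICs: h(0) = 0, h′(0) = 1.

f: a_k = 1, 1, 3, 5, 11, 21, 43, 85, 171, …
Change of var in L_f (x↦r) gives L₀.
h=∫h₀ ⇒ L = L₀·Dx.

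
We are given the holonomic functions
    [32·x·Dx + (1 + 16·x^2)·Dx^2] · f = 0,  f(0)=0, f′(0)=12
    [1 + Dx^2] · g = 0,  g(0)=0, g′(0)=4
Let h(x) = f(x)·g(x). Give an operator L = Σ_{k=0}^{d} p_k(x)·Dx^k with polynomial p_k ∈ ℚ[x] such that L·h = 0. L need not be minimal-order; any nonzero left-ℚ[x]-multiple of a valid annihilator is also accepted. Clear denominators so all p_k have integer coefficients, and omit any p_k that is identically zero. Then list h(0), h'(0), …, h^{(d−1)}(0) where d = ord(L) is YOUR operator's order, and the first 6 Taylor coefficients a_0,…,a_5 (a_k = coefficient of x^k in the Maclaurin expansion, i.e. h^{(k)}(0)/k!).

L = (1105 + 51776·x^2 + 22016·x^4 + 16384·x^6 + 65536·x^8) + (2112·x + 35840·x^3 + 49152·x^5 + 262144·x^7)·Dx + (1122 + 52352·x^2 + 27648·x^4 + 32768·x^6 + 131072·x^8)·Dx^2 + (2112·x + 35840·x^3 + 49152·x^5 + 262144·x^7)·Dx^3 + (17 + 576·x^2 + 5632·x^4 + 16384·x^6 + 65536·x^8)·Dx^4  (order 4).
h: a_k = 0, 0, 48, 0, -264, 0, …
ICs: h(0) = 0, h′(0) = 0, h′′(0) = 96, h′′′(0) = 0.

f: a_k = 0, 12, 0, -64, 0, 3072/5, …
g: a_k = 0, 4, 0, -2/3, 0, 1/30, …
L₀ := L_f ⊗_s L_g (sym. prod.), ord ≤ 4.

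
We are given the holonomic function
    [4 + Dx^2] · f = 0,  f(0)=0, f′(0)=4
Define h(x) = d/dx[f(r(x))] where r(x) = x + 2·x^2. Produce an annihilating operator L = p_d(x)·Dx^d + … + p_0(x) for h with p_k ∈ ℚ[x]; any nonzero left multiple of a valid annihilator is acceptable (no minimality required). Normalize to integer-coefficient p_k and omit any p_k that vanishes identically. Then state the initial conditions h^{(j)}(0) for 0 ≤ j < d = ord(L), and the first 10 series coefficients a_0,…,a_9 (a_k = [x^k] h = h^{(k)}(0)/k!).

f: a_k = 0, 4, 0, -8/3, 0, 8/15, 0, -16/315, 0, 8/2835, …
L₀ from L_f via x↦r, Dx↦r'^{-1}Dx.
h=h₀': d/dx-closure on L₀ ⇒ L.
L = (52 + 64·x + 384·x^2 + 1024·x^3 + 1024·x^4) + (-12 - 48·x)·Dx + (1 + 8·x + 16·x^2)·Dx^2  (order 2).
h: a_k = 4, 16, -8, -64, -472/3, -96, 6704/45, 15104/45, 108872/315, 608/21, …
ICs: h(0) = 4, h′(0) = 16.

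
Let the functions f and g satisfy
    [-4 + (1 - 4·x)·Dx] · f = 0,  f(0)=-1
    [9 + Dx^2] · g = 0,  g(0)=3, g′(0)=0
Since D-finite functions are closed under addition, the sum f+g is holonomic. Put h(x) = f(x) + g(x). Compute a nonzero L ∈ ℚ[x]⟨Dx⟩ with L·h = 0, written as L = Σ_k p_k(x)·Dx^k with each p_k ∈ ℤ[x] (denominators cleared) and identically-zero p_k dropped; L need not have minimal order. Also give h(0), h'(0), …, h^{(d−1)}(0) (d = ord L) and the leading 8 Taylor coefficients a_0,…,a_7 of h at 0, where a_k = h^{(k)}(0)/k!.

L = (3780 - 2592·x + 5184·x^2) + (-369 + 2124·x - 3888·x^2 + 5184·x^3)·Dx + (420 - 288·x + 576·x^2)·Dx^2 + (-41 + 236·x - 432·x^2 + 576·x^3)·Dx^3  (order 3).
h: a_k = 2, -4, -59/2, -64, -1967/8, -1024, -327923/80, -16384, …
ICs: h(0) = 2, h′(0) = -4, h′′(0) = -59.

f: a_k = -1, -4, -16, -64, -256, -1024, -4096, -16384, …
g: a_k = 3, 0, -27/2, 0, 81/8, 0, -243/80, 0, …
h₀=f+g: left-lcm gives L₀, ord ≤ 3.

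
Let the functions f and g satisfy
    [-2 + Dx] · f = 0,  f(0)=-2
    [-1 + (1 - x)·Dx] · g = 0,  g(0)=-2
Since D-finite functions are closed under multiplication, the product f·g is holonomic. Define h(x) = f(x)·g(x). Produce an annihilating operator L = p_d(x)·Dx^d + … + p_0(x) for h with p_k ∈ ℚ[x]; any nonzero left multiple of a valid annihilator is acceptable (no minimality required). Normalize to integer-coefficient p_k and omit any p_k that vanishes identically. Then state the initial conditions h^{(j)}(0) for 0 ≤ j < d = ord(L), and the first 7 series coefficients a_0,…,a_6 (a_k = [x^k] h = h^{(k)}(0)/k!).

f: a_k = -2, -4, -4, -8/3, -4/3, -8/15, -8/45, …
g: a_k = -2, -2, -2, -2, -2, -2, -2, …
Sym-product of L_f,L_g gives L₀ (≤ ord 1).
L = (3 - 2·x) + (-1 + x)·Dx  (order 1).
h: a_k = 4, 12, 20, 76/3, 28, 436/15, 1324/45, …
ICs: h(0) = 4.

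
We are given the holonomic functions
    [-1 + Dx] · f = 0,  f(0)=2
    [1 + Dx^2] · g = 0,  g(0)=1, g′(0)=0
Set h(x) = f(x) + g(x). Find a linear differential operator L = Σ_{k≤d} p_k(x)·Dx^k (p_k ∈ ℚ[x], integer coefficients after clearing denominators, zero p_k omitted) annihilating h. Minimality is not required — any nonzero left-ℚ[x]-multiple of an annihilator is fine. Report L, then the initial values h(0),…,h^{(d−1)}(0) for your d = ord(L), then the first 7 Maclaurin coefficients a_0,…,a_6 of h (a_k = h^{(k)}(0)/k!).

L = -1 + Dx - Dx^2 + Dx^3  (order 3).
h: a_k = 3, 2, 1/2, 1/3, 1/8, 1/60, 1/720, …
ICs: h(0) = 3, h′(0) = 2, h′′(0) = 1.

f: a_k = 2, 2, 1, 1/3, 1/12, 1/60, 1/360, …
g: a_k = 1, 0, -1/2, 0, 1/24, 0, -1/720, …
f+g: L₀ = lclm(L_f,L_g), ord ≤ 1+2.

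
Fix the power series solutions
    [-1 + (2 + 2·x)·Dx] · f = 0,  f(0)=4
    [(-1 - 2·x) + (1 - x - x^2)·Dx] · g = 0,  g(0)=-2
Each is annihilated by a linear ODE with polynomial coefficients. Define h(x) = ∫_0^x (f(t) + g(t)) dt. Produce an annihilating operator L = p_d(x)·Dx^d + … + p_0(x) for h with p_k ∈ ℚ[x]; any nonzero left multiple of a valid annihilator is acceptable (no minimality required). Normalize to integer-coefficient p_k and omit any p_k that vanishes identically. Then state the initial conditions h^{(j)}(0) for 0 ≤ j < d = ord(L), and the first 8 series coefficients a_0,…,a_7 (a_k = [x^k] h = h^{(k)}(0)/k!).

L = (9 + 21·x + 21·x^2 + 10·x^3)·Dx + (-17 - 54·x - 87·x^2 - 74·x^3 - 25·x^4)·Dx^2 + (2 + 14·x + 6·x^2 - 30·x^3 - 34·x^4 - 10·x^5)·Dx^3  (order 3).
h: a_k = 0, 2, 0, -3/2, -23/16, -65/32, -339/128, -6677/1792, …
ICs: h(0) = 0, h′(0) = 2, h′′(0) = 0.

f: a_k = 4, 2, -1/2, 1/4, -5/32, 7/64, -21/256, 33/512, …
g: a_k = -2, -2, -4, -6, -10, -16, -26, -42, …
Sum ⇒ L₀ = lclm(L_f,L_g) in ℚ(x)⟨Dx⟩.
h=∫₀ˣh₀: take L = L₀·Dx.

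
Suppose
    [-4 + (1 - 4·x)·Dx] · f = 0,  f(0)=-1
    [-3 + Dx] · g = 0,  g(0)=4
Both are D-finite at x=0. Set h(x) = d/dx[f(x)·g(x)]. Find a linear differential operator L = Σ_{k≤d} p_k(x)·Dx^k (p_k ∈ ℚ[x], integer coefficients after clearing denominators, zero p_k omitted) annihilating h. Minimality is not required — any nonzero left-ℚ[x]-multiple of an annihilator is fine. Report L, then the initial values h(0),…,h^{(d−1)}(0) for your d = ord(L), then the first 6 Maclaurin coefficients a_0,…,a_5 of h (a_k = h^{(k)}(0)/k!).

f: a_k = -1, -4, -16, -64, -256, -1024, …
g: a_k = 4, 12, 18, 18, 27/2, 81/10, …
h₀=f·g: eliminate ⇒ L₀, order ≤ 1·1.
h=h₀': d/dx-closure on L₀ ⇒ L.
L = (65 - 168·x + 144·x^2) + (-7 + 40·x - 48·x^2)·Dx  (order 1).
h: a_k = -28, -260, -1614, -8662, -86701/2, -2081067/10, …
ICs: h(0) = -28.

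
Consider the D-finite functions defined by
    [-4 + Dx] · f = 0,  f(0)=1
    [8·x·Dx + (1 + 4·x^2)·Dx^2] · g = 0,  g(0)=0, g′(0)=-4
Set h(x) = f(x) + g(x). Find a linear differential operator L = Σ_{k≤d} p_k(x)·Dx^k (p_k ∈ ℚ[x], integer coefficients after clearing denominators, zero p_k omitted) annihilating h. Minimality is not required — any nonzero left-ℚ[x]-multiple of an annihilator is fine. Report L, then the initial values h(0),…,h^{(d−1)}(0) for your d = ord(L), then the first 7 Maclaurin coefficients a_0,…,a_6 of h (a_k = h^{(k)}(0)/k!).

f: a_k = 1, 4, 8, 32/3, 32/3, 128/15, 256/45, …
g: a_k = 0, -4, 0, 16/3, 0, -64/5, 0, …
f+g: L₀ = lclm(L_f,L_g), ord ≤ 1+2.
L = (8 - 32·x - 96·x^2 - 128·x^3)·Dx + (-6 - 8·x^2 - 64·x^4)·Dx^2 + (1 + 2·x + 8·x^2 + 8·x^3 + 16·x^4)·Dx^3  (order 3).
h: a_k = 1, 0, 8, 16, 32/3, -64/15, 256/45, …
ICs: h(0) = 1, h′(0) = 0, h′′(0) = 16.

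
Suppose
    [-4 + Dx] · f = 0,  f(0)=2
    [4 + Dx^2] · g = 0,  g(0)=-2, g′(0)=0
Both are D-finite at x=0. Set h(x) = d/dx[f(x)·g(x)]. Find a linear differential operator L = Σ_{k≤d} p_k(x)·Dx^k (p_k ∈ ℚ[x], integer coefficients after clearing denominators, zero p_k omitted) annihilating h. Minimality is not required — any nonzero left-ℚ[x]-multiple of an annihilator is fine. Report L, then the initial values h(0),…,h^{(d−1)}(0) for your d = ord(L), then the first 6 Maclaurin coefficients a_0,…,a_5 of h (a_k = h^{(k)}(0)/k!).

L = 20 - 8·Dx + Dx^2  (order 2).
h: a_k = -16, -48, -32, 224/3, 608/3, 1248/5, …
ICs: h(0) = -16, h′(0) = -48.

f: a_k = 2, 8, 16, 64/3, 64/3, 256/15, …
g: a_k = -2, 0, 4, 0, -4/3, 0, …
h₀=f·g: eliminate ⇒ L₀, order ≤ 1·2.
Derive L from L₀ (diff closure).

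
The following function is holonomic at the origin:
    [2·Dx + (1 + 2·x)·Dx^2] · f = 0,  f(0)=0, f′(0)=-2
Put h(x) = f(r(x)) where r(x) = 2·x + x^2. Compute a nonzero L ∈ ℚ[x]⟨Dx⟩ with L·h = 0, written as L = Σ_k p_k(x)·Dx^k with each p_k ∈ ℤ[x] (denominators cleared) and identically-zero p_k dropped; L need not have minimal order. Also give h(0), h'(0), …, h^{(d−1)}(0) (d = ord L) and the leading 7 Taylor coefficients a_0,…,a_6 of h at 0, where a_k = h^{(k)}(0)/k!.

f: a_k = 0, -2, 2, -8/3, 4, -32/5, 32/3, …
f∘r: x↦r, Dx↦Dx/r' in L_f ⇒ L₀.
L = (3 + 4·x + 2·x^2)·Dx + (1 + 5·x + 6·x^2 + 2·x^3)·Dx^2  (order 2).
h: a_k = 0, -4, 6, -40/3, 34, -464/5, 264, …
ICs: h(0) = 0, h′(0) = -4.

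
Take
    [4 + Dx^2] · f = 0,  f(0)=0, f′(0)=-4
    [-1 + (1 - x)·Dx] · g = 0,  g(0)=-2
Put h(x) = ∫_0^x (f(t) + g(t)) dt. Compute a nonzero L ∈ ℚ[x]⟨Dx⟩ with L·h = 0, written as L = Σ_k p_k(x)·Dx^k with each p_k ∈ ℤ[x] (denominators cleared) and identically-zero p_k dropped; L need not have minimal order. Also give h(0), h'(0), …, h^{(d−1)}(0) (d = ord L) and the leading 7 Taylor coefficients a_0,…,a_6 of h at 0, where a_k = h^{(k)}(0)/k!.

f: a_k = 0, -4, 0, 8/3, 0, -8/15, 0, …
g: a_k = -2, -2, -2, -2, -2, -2, -2, …
Weyl lclm of L_f,L_g ⇒ L₀ (ord ≤ 3).
Integrate: L := L₀·Dx.
L = (-20 + 16·x - 8·x^2)·Dx + (12 - 28·x + 24·x^2 - 8·x^3)·Dx^2 + (-5 + 4·x - 2·x^2)·Dx^3 + (3 - 7·x + 6·x^2 - 2·x^3)·Dx^4  (order 4).
h: a_k = 0, -2, -3, -2/3, 1/6, -2/5, -19/45, …
ICs: h(0) = 0, h′(0) = -2, h′′(0) = -6, h′′′(0) = -4.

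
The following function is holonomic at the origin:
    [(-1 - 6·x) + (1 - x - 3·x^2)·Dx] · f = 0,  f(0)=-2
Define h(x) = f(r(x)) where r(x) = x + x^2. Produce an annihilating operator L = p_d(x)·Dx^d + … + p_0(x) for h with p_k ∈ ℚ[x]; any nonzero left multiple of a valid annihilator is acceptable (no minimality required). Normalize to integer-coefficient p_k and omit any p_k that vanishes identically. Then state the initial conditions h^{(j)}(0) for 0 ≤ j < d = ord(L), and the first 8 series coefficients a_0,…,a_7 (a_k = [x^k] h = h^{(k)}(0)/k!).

L = (1 + 8·x + 18·x^2 + 12·x^3) + (-1 + x + 4·x^2 + 6·x^3 + 3·x^4)·Dx  (order 1).
h: a_k = -2, -2, -10, -30, -88, -274, -836, -2550, …
ICs: h(0) = -2.

f: a_k = -2, -2, -8, -14, -38, -80, -194, -434, …
L₀ from L_f via x↦r, Dx↦r'^{-1}Dx.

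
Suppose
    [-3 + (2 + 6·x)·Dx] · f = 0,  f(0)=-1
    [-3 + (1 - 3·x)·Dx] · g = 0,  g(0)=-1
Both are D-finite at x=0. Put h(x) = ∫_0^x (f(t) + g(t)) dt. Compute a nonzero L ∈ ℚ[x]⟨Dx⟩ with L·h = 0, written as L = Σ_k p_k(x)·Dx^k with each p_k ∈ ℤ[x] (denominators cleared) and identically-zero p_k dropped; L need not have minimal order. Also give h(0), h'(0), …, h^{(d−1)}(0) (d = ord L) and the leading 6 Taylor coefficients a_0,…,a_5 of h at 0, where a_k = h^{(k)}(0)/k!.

f: a_k = -1, -3/2, 9/8, -27/16, 405/128, -1701/256, …
g: a_k = -1, -3, -9, -27, -81, -243, …
Weyl lclm of L_f,L_g ⇒ L₀ (ord ≤ 2).
h=∫h₀ ⇒ L = L₀·Dx.
L = (45 + 81·x)·Dx + (-27 - 126·x - 243·x^2)·Dx^2 + (2 + 18·x - 18·x^2 - 162·x^3)·Dx^3  (order 3).
h: a_k = 0, -2, -9/4, -21/8, -459/64, -9963/640, …
ICs: h(0) = 0, h′(0) = -2, h′′(0) = -9/2.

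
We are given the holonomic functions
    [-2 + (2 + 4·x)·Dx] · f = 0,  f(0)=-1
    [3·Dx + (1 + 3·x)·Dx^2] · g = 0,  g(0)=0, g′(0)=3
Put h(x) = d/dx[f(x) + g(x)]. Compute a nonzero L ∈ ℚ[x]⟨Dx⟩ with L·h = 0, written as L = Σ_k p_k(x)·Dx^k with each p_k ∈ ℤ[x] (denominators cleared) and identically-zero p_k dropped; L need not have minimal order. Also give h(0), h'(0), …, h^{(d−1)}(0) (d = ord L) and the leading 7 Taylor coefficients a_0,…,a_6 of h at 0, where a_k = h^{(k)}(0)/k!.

f: a_k = -1, -1, 1/2, -1/2, 5/8, -7/8, 21/16, …
g: a_k = 0, 3, -9/2, 9, -81/4, 243/5, -243/2, …
Sum ⇒ L₀ = lclm(L_f,L_g) in ℚ(x)⟨Dx⟩.
Differentiate: ansatz ord ≤ ord L₀ ⇒ L.
L = (9 + 9·x) + (15 + 54·x + 45·x^2)·Dx + (2 + 13·x + 27·x^2 + 18·x^3)·Dx^2  (order 2).
h: a_k = 2, -8, 51/2, -157/2, 1909/8, -5769/8, 34761/16, …
ICs: h(0) = 2, h′(0) = -8.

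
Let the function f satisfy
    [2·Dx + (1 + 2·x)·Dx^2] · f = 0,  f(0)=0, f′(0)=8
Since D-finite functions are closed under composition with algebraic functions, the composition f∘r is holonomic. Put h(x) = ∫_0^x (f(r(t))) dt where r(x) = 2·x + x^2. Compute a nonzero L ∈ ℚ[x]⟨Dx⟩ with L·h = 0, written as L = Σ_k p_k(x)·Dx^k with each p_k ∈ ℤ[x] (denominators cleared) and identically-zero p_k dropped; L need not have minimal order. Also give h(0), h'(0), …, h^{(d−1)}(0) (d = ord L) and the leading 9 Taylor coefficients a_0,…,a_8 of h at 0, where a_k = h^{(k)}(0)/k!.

f: a_k = 0, 8, -8, 32/3, -16, 128/5, -128/3, 512/7, -128, …
L₀ from L_f via x↦r, Dx↦r'^{-1}Dx.
∫: right-multiply L₀ by Dx.
L = (3 + 4·x + 2·x^2)·Dx^2 + (1 + 5·x + 6·x^2 + 2·x^3)·Dx^3  (order 3).
h: a_k = 0, 0, 8, -8, 40/3, -136/5, 928/15, -1056/7, 2704/7, …
ICs: h(0) = 0, h′(0) = 0, h′′(0) = 16.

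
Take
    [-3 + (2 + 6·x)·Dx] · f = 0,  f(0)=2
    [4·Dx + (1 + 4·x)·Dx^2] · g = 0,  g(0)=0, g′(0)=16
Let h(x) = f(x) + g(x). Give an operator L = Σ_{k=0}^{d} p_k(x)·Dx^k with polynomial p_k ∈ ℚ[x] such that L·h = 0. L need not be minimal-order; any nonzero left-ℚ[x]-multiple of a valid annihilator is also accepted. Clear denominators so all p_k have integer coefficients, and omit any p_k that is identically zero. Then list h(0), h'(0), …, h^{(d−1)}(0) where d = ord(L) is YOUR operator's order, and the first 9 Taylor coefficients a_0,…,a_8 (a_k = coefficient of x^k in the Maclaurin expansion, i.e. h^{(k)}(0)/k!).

L = (84 + 144·x)·Dx + (101 + 552·x + 720·x^2)·Dx^2 + (10 + 94·x + 288·x^2 + 288·x^3)·Dx^3  (order 3).
h: a_k = 2, 19, -137/4, 2129/24, -16789/64, 532793/640, -4240231/1536, 67614061/7168, -539685581/16384, …
ICs: h(0) = 2, h′(0) = 19, h′′(0) = -137/2.

f: a_k = 2, 3, -9/4, 27/8, -405/64, 1701/128, -15309/512, 72171/1024, -2814669/16384, …
g: a_k = 0, 16, -32, 256/3, -256, 4096/5, -8192/3, 65536/7, -32768, …
Weyl lclm of L_f,L_g ⇒ L₀ (ord ≤ 3).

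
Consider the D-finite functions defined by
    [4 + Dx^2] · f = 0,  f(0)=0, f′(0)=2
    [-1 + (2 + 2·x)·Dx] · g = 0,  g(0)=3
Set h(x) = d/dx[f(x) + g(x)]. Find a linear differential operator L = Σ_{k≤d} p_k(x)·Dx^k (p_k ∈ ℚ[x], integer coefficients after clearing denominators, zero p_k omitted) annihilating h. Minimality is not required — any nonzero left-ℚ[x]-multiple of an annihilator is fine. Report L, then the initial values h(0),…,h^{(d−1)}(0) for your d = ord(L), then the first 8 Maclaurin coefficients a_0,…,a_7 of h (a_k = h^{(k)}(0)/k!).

L = (-124 - 128·x - 64·x^2) + (-152 - 408·x - 384·x^2 - 128·x^3)·Dx + (-31 - 32·x - 16·x^2)·Dx^2 + (-38 - 102·x - 96·x^2 - 32·x^3)·Dx^3  (order 3).
h: a_k = 7/2, -3/4, -55/16, -15/32, 1339/768, -189/512, 14801/92160, -1287/4096, …
ICs: h(0) = 7/2, h′(0) = -3/4, h′′(0) = -55/8.

f: a_k = 0, 2, 0, -4/3, 0, 4/15, 0, -8/315, …
g: a_k = 3, 3/2, -3/8, 3/16, -15/128, 21/256, -63/1024, 99/2048, …
Weyl lclm of L_f,L_g ⇒ L₀ (ord ≤ 3).
h₀' ⇒ L via d/dx closure of L₀.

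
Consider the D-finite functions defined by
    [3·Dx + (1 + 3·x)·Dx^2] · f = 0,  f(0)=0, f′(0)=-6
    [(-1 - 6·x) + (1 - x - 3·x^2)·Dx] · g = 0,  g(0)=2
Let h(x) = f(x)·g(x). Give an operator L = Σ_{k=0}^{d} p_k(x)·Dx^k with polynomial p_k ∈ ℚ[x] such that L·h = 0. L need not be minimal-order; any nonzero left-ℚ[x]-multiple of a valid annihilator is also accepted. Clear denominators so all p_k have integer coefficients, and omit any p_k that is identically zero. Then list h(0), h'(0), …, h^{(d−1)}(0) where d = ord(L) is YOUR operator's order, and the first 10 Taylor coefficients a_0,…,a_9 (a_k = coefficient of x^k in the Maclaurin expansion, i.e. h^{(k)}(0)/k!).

f: a_k = 0, -6, 9, -18, 81/2, -486/5, 243, -4374/7, 6561/4, -4374, …
g: a_k = 2, 2, 8, 14, 38, 80, 194, 434, 1016, 2318, …
Sym-product of L_f,L_g gives L₀ (≤ ord 2).
L = (9 + 36·x) + (-1 + 21·x + 45·x^2)·Dx + (-1 - 2·x + 6·x^2 + 9·x^3)·Dx^2  (order 2).
h: a_k = 0, -12, 6, -66, 33, -1797/5, 1128/5, -73581/35, 129849/70, -923997/70, …
ICs: h(0) = 0, h′(0) = -12.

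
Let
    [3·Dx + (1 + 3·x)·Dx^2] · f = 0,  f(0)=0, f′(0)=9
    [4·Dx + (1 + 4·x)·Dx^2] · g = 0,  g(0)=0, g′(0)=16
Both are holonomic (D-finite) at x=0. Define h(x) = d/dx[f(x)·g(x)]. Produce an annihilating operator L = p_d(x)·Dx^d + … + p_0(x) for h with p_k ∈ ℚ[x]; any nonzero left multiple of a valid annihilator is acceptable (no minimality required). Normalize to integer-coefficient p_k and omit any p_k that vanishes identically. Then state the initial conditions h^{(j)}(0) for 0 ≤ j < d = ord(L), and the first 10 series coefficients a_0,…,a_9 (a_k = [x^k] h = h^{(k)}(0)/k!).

L = (600 + 4032·x + 6912·x^2) + (854 + 8808·x + 30240·x^2 + 34560·x^3)·Dx + (172 + 2380·x + 12312·x^2 + 28224·x^3 + 24192·x^4)·Dx^2 + (7 + 122·x + 847·x^2 + 2928·x^3 + 5040·x^4 + 3456·x^5)·Dx^3  (order 3).
h: a_k = 0, 288, -1512, 6528, -26460, 522288/5, -2038008/5, 11082240/7, -30716334/5, 835119176/35, …
ICs: h(0) = 0, h′(0) = 288, h′′(0) = -3024.

f: a_k = 0, 9, -27/2, 27, -243/4, 729/5, -729/2, 6561/7, -19683/8, 6561, …
g: a_k = 0, 16, -32, 256/3, -256, 4096/5, -8192/3, 65536/7, -32768, 1048576/9, …
Product ⇒ symmetric product L₀, ord ≤ 4.
Differentiate: ansatz ord ≤ ord L₀ ⇒ L.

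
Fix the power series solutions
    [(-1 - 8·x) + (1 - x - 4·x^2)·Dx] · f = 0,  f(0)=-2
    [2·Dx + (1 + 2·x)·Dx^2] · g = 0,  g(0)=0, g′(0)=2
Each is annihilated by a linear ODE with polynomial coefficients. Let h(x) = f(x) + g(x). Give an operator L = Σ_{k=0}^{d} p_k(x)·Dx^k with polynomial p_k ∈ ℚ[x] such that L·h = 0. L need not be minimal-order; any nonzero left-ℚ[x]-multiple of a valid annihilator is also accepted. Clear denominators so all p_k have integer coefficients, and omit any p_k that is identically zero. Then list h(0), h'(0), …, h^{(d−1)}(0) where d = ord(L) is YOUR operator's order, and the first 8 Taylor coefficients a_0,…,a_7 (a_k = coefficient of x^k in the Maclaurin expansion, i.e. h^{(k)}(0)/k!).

f: a_k = -2, -2, -10, -18, -58, -130, -362, -882, …
g: a_k = 0, 2, -2, 8/3, -4, 32/5, -32/3, 128/7, …
Weyl lclm of L_f,L_g ⇒ L₀ (ord ≤ 3).
L = (94 + 644·x + 1664·x^2 + 1920·x^3 + 1536·x^4)·Dx + (23 + 324·x + 1448·x^2 + 3072·x^3 + 3904·x^4 + 2560·x^5)·Dx^2 + (-6 - 35·x - 53·x^2 + 98·x^3 + 528·x^4 + 864·x^5 + 512·x^6)·Dx^3  (order 3).
h: a_k = -2, 0, -12, -46/3, -62, -618/5, -1118/3, -6046/7, …
ICs: h(0) = -2, h′(0) = 0, h′′(0) = -24.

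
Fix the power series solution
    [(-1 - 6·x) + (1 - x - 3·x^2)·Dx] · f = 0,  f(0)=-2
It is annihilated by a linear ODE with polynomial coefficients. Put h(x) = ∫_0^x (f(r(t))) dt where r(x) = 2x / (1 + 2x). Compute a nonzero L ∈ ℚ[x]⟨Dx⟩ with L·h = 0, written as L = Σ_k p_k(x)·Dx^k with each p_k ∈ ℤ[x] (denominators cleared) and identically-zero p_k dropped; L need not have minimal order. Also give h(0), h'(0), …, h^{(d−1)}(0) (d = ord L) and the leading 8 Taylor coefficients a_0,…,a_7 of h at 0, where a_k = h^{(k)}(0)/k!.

f: a_k = -2, -2, -8, -14, -38, -80, -194, -434, …
f∘r: x↦r, Dx↦Dx/r' in L_f ⇒ L₀.
h=∫₀ˣh₀: take L = L₀·Dx.
L = (2 + 28·x)·Dx + (-1 - 4·x + 8·x^2 + 24·x^3)·Dx^2  (order 2).
h: a_k = 0, -2, -2, -8, 0, -288/5, 96, -4608/7, …
ICs: h(0) = 0, h′(0) = -2.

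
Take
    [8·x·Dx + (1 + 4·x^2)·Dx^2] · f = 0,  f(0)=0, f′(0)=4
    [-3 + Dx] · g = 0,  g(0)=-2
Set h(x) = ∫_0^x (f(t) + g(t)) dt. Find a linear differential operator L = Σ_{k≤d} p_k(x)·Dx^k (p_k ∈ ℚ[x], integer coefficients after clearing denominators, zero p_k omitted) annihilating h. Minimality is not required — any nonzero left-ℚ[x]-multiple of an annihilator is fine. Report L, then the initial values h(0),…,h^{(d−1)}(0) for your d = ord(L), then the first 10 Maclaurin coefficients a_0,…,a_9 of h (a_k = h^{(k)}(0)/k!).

L = (24 - 72·x - 288·x^2 - 288·x^3)·Dx^2 + (-17 + 24·x^2 - 144·x^4)·Dx^3 + (3 + 8·x + 24·x^2 + 32·x^3 + 48·x^4)·Dx^4  (order 4).
h: a_k = 0, -2, -1, -3, -43/12, -27/20, 35/24, -81/280, -10483/2240, -81/2240, …
ICs: h(0) = 0, h′(0) = -2, h′′(0) = -2, h′′′(0) = -18.

f: a_k = 0, 4, 0, -16/3, 0, 64/5, 0, -256/7, 0, 1024/9, …
g: a_k = -2, -6, -9, -9, -27/4, -81/20, -81/40, -243/280, -729/2240, -243/2240, …
h₀=f+g: left-lcm gives L₀, ord ≤ 3.
h=∫₀ˣh₀: take L = L₀·Dx.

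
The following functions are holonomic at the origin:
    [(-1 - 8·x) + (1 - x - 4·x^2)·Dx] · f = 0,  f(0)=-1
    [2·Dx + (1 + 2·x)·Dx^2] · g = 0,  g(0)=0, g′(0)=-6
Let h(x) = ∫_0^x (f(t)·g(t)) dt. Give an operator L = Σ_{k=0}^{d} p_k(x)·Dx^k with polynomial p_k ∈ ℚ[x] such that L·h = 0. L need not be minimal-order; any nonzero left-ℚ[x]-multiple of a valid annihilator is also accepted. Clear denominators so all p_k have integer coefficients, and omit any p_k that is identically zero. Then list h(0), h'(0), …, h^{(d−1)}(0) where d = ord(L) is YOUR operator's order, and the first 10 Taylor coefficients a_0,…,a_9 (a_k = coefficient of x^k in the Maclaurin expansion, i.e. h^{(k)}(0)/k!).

f: a_k = -1, -1, -5, -9, -29, -65, -181, -441, -1165, -2929, …
g: a_k = 0, -6, 6, -8, 12, -96/5, 32, -384/7, 96, -512/3, …
f·g: L₀ = L_f ⊗_s L_g, ord ≤ 1·2.
h=∫₀ˣh₀: take L = L₀·Dx.
L = (10 + 32·x)·Dx + (22·x + 40·x^2)·Dx^2 + (-1 - x + 6·x^2 + 8·x^3)·Dx^3  (order 3).
h: a_k = 0, 0, 3, 0, 8, 4, 418/15, 1076/35, 1643/14, 19876/105, …
ICs: h(0) = 0, h′(0) = 0, h′′(0) = 6.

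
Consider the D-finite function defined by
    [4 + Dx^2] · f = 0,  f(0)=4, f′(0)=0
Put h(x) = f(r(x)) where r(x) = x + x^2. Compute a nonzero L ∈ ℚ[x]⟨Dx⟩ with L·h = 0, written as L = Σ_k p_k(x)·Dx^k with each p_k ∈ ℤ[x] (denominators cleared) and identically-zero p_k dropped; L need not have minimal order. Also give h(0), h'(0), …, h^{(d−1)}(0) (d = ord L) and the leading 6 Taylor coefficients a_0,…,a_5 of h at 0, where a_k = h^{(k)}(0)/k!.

L = (4 + 24·x + 48·x^2 + 32·x^3) - 2·Dx + (1 + 2·x)·Dx^2  (order 2).
h: a_k = 4, 0, -8, -16, -16/3, 32/3, …
ICs: h(0) = 4, h′(0) = 0.

f: a_k = 4, 0, -8, 0, 8/3, 0, …
f∘r: x↦r, Dx↦Dx/r' in L_f ⇒ L₀.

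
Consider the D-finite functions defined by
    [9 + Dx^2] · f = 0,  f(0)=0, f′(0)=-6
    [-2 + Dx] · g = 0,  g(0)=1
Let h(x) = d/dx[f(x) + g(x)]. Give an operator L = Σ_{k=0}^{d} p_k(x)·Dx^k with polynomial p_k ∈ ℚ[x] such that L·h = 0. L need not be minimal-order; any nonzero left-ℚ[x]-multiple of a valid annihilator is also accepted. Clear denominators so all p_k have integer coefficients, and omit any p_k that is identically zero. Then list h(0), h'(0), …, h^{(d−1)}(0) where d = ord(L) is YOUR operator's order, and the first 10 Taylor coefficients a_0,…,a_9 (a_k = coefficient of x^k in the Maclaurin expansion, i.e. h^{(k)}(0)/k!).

f: a_k = 0, -6, 0, 9, 0, -81/20, 0, 243/280, 0, -243/2240, …
g: a_k = 1, 2, 2, 4/3, 2/3, 4/15, 4/45, 8/315, 2/315, 4/2835, …
L₀ := lclm(L_f,L_g); ord L₀ ≤ 2+1.
Derive L from L₀ (diff closure).
L = 18 - 9·Dx + 2·Dx^2 - Dx^3  (order 3).
h: a_k = -4, 4, 31, 8/3, -227/12, 8/15, 2251/360, 16/315, -19427/20160, 8/2835, …
ICs: h(0) = -4, h′(0) = 4, h′′(0) = 62.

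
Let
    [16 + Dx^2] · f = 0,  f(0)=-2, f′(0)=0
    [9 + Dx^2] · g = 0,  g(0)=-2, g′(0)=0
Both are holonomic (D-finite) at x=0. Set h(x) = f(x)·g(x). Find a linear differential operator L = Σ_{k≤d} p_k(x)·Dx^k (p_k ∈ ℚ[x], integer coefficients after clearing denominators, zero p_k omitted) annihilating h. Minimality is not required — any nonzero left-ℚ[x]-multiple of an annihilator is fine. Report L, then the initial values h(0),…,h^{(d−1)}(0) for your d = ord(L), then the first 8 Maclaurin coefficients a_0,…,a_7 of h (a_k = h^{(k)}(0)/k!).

L = 49 + 50·Dx^2 + Dx^4  (order 4).
h: a_k = 4, 0, -50, 0, 1201/6, 0, -11765/36, 0, …
ICs: h(0) = 4, h′(0) = 0, h′′(0) = -100, h′′′(0) = 0.

f: a_k = -2, 0, 16, 0, -64/3, 0, 512/45, 0, …
g: a_k = -2, 0, 9, 0, -27/4, 0, 81/40, 0, …
h₀=f·g: eliminate ⇒ L₀, order ≤ 2·2.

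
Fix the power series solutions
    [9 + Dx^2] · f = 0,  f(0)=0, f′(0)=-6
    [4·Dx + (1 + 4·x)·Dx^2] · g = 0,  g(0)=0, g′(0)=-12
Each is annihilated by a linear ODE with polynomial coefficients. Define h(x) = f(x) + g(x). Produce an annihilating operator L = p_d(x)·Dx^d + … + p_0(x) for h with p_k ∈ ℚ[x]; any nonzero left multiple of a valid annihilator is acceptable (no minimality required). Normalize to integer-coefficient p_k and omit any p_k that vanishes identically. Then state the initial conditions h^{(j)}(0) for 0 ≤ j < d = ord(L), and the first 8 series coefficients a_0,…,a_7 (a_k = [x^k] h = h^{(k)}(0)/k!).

f: a_k = 0, -6, 0, 9, 0, -81/20, 0, 243/280, …
g: a_k = 0, -12, 24, -64, 192, -3072/5, 2048, -49152/7, …
Sum ⇒ L₀ = lclm(L_f,L_g) in ℚ(x)⟨Dx⟩.
L = (3780 + 2592·x + 5184·x^2)·Dx + (369 + 2124·x + 3888·x^2 + 5184·x^3)·Dx^2 + (420 + 288·x + 576·x^2)·Dx^3 + (41 + 236·x + 432·x^2 + 576·x^3)·Dx^4  (order 4).
h: a_k = 0, -18, 24, -55, 192, -12369/20, 2048, -1965837/280, …
ICs: h(0) = 0, h′(0) = -18, h′′(0) = 48, h′′′(0) = -330.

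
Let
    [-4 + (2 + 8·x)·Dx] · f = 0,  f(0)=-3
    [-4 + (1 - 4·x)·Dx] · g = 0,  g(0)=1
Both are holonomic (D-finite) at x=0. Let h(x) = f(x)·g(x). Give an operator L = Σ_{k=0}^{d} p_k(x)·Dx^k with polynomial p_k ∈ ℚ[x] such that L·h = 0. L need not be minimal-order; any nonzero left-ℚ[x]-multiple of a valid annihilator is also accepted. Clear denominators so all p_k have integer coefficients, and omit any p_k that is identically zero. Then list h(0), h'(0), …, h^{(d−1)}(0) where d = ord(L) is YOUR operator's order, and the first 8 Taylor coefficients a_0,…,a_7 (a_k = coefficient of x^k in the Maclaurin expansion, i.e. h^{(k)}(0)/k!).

f: a_k = -3, -6, 6, -12, 30, -84, 252, -792, …
g: a_k = 1, 4, 16, 64, 256, 1024, 4096, 16384, …
L₀ := L_f ⊗_s L_g (sym. prod.), ord ≤ 1.
L = (6 + 8·x) + (-1 + 16·x^2)·Dx  (order 1).
h: a_k = -3, -18, -66, -276, -1074, -4380, -17268, -69864, …
ICs: h(0) = -3.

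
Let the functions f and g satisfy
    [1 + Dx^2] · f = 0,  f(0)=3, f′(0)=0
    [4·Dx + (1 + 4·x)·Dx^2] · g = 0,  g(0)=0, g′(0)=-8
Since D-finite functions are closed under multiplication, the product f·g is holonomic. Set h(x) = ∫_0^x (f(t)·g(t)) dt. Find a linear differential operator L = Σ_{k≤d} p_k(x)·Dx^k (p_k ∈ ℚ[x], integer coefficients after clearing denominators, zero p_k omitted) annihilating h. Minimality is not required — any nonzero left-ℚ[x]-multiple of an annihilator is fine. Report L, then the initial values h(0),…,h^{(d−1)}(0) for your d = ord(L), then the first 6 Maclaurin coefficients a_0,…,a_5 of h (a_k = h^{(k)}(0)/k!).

L = (-147 - 144·x - 224·x^2 + 256·x^3 + 256·x^4)·Dx + (-56 - 160·x + 384·x^2 + 512·x^3)·Dx^2 + (-150 - 160·x - 192·x^2 + 512·x^3 + 512·x^4)·Dx^3 + (-56 - 160·x + 384·x^2 + 512·x^3)·Dx^4 + (-3 - 16·x + 32·x^2 + 256·x^3 + 256·x^4)·Dx^5  (order 5).
h: a_k = 0, 0, -12, 16, -29, 72, …
ICs: h(0) = 0, h′(0) = 0, h′′(0) = -24, h′′′(0) = 96, h′′′′(0) = -696.

f: a_k = 3, 0, -3/2, 0, 1/8, 0, …
g: a_k = 0, -8, 16, -128/3, 128, -2048/5, …
Product ⇒ symmetric product L₀, ord ≤ 4.
Integrate: L := L₀·Dx.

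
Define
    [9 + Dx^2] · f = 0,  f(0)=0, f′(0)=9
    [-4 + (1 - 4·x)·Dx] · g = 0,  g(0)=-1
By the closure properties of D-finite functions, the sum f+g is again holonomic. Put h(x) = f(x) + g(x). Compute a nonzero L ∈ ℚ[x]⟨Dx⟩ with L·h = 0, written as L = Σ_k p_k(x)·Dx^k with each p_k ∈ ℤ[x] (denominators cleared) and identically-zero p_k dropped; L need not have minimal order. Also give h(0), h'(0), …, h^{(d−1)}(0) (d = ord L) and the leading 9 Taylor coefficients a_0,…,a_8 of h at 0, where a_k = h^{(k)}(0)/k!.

L = (-3780 + 2592·x - 5184·x^2) + (369 - 2124·x + 3888·x^2 - 5184·x^3)·Dx + (-420 + 288·x - 576·x^2)·Dx^2 + (41 - 236·x + 432·x^2 - 576·x^3)·Dx^3  (order 3).
h: a_k = -1, 5, -16, -155/2, -256, -40717/40, -4096, -9175769/560, -65536, …
ICs: h(0) = -1, h′(0) = 5, h′′(0) = -32.

f: a_k = 0, 9, 0, -27/2, 0, 243/40, 0, -729/560, 0, …
g: a_k = -1, -4, -16, -64, -256, -1024, -4096, -16384, -65536, …
h₀=f+g: left-lcm gives L₀, ord ≤ 3.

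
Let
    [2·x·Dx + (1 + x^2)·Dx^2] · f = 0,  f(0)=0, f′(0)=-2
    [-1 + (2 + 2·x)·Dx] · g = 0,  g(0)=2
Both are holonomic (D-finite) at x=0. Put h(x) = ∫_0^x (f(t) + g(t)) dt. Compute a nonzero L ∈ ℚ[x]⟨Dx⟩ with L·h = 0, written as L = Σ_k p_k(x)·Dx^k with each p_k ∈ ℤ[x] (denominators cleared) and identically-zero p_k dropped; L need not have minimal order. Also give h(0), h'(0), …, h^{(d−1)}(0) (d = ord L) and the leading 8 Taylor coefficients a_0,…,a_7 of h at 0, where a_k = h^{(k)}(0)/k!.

L = (-4 - 10·x + 12·x^2 + 6·x^3)·Dx^2 + (-11 - 16·x + 10·x^2 + 48·x^3 + 21·x^4)·Dx^3 + (-2 + 6·x + 12·x^2 + 12·x^3 + 14·x^4 + 6·x^5)·Dx^4  (order 4).
h: a_k = 0, 2, -1/2, -1/12, 19/96, -1/64, -221/3840, -3/512, …
ICs: h(0) = 0, h′(0) = 2, h′′(0) = -1, h′′′(0) = -1/2.

f: a_k = 0, -2, 0, 2/3, 0, -2/5, 0, 2/7, …
g: a_k = 2, 1, -1/4, 1/8, -5/64, 7/128, -21/512, 33/1024, …
Weyl lclm of L_f,L_g ⇒ L₀ (ord ≤ 3).
Integrate: L := L₀·Dx.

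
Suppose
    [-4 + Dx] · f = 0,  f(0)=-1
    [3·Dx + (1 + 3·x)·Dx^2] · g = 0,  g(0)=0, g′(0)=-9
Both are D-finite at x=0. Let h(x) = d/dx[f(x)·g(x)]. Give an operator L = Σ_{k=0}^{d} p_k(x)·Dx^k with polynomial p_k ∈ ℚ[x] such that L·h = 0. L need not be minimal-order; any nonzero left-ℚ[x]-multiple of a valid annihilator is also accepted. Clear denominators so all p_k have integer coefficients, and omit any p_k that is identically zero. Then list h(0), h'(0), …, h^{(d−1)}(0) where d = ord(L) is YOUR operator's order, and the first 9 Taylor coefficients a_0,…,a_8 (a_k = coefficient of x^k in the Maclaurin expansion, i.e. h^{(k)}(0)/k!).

f: a_k = -1, -4, -8, -32/3, -32/3, -128/15, -256/45, -1024/315, -512/315, …
g: a_k = 0, -9, 27/2, -27, 243/4, -729/5, 729/2, -6561/7, 19683/8, …
L₀ := L_f ⊗_s L_g (sym. prod.), ord ≤ 2.
Derive L from L₀ (diff closure).
L = (40 + 96·x + 576·x^2) + (-14 - 84·x - 288·x^2)·Dx + (1 + 15·x + 36·x^2)·Dx^2  (order 2).
h: a_k = 9, 45, 135, 141, 354, -279, 7759/5, -21487/5, 187857/14, …
ICs: h(0) = 9, h′(0) = 45.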